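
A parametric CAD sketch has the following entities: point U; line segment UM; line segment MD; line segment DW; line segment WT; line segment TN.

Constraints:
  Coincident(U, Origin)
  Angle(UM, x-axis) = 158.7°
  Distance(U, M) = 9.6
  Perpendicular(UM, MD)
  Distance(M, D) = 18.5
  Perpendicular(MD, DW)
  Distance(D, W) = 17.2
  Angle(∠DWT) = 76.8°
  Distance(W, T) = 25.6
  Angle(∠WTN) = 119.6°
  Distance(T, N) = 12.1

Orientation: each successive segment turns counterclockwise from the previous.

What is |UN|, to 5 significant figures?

13.925

∠DWT = 76.8° gives WT at 81.900° from the x-axis; with |WT| = 25.6, T = (3.9678, 5.3476). ∠WTN = 119.6° gives TN at 142.30° from the x-axis; with |TN| = 12.1, N = (-5.6060, 12.747). Then |UN| = |N − U| = 13.925.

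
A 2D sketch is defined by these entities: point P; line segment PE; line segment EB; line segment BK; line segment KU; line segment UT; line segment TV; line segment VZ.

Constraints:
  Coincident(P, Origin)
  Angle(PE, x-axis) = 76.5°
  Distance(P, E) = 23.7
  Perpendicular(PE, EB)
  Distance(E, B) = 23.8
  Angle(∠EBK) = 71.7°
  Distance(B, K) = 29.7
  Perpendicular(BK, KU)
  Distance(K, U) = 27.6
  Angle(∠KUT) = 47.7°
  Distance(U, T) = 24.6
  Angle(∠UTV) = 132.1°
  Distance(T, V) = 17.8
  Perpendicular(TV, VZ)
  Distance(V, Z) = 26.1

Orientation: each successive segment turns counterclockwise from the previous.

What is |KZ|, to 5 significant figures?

10.387

P is at the origin; PE runs at 76.5° with length 23.7, so E = (5.5327, 23.045). PE ⟂ EB, so EB runs at 166.50°; with |EB| = 23.8, B = (-17.610, 28.601). ∠EBK = 71.7° gives BK at -85.200° from the x-axis; with |BK| = 29.7, K = (-15.125, -0.99467). The perpendicularity gives KU at right angles to BK, so KU runs at 4.8000°; with |KU| = 27.6, U = (12.379, 1.3148). ∠KUT = 47.7° gives UT at 137.10° from the x-axis; with |UT| = 24.6, T = (-5.6419, 18.061). ∠UTV = 132.1° gives TV at -175.00° from the x-axis; with |TV| = 17.8, V = (-23.374, 16.509). The perpendicularity gives VZ at right angles to TV, so VZ runs at -85.000°; with |VZ| = 26.1, Z = (-21.099, -9.4915). Then |KZ| = |Z − K| = 10.387.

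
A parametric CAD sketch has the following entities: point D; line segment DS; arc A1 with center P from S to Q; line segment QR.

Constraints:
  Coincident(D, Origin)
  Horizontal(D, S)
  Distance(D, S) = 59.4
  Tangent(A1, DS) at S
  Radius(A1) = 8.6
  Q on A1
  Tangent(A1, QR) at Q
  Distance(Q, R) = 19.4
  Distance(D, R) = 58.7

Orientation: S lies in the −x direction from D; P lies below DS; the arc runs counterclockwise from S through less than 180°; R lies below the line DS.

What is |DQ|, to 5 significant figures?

67.031

D is at the origin; D and S share the same y with |DS| = 59.4 and S on the −x side, so S = (-59.400, 0.0000). Tangency of A1 to DS means the radius PS is perpendicular to DS, so P = S + (0, -8.6) = (-59.400, -8.6000). Since PQ ⟂ QR (tangency), |PR| = √(8.6² + 19.4²) = 21.221 regardless of where Q sits on A1. So R lies on both circle(D, 58.7) and circle(P, 21.221); the below-DS intersection is R = (-51.443, -28.272). Q is the foot of the tangent from R: Q = (-65.382, -14.779).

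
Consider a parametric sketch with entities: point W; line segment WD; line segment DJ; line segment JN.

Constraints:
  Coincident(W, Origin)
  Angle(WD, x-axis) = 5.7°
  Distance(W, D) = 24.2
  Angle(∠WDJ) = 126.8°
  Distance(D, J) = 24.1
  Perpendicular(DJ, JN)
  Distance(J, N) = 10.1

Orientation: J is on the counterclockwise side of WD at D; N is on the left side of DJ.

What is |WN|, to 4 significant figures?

39.70

W is at the origin; WD runs at 5.7° with length 24.2, so D = 24.2·(cos 5.7°, sin 5.7°) = (24.08, 2.404). ∠WDJ = 126.8°, so DJ runs at 5.7° + (180° − 126.8°) = 58.90° from the x-axis; with |DJ| = 24.1, J = D + 24.1·(cos 58.90°, sin 58.90°) = (36.53, 23.04). DJ is perpendicular to JN; with |JN| = 10.1 on the left of DJ, N = J + 10.1·(-0.8563, 0.5165) = (27.88, 28.26). Then |WN| = |N − W| = 39.70.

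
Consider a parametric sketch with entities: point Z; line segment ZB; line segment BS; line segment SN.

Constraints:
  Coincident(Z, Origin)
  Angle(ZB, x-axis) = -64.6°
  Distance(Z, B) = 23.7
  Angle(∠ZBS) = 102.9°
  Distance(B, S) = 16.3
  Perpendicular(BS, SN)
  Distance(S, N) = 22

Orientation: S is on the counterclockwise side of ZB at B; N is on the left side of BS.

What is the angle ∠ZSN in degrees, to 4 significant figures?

43.06°

Z is at the origin; ZB runs at -64.6° with length 23.7, so B = 23.7·(cos -64.6°, sin -64.6°) = (10.17, -21.41). ∠ZBS = 102.9°, so BS runs at -64.6° + (180° − 102.9°) = 12.50° from the x-axis; with |BS| = 16.3, S = B + 16.3·(cos 12.50°, sin 12.50°) = (26.08, -17.88). BS is perpendicular to SN; with |SN| = 22.0 on the left of BS, N = S + 22.0·(-0.2164, 0.9763) = (21.32, 3.597). Then cos ∠ZSN = SZ·SN / (|SZ||SN|), giving 43.06°.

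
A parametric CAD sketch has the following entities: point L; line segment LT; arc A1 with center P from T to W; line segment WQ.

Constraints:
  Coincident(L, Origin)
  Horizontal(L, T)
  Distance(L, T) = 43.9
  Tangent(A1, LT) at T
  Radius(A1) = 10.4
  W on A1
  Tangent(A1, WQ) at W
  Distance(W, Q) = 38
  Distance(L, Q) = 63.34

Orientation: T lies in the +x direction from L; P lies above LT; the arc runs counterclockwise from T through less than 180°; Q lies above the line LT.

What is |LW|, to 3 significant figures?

55.4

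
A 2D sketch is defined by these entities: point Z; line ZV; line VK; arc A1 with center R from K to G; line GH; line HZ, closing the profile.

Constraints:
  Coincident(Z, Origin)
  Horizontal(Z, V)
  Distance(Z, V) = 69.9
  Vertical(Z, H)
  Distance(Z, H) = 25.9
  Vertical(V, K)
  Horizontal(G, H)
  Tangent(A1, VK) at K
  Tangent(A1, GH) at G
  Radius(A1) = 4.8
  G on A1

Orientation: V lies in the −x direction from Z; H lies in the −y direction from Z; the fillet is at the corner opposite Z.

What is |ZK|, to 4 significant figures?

73.02

The virtual corner opposite Z is at (-69.90, -25.90). Tangency of A1 to VK means the radius RK is perpendicular to VK and since A1 is tangent to GH there, RG ⟂ GH, with radius 4.8, so the center R sits 4.8 in from both sides at R = (-65.10, -21.10). That places the tangent points at K = (-69.90, -21.10) on VK and G = (-65.10, -25.90) on GH. Then |ZK| = |K − Z| = 73.02.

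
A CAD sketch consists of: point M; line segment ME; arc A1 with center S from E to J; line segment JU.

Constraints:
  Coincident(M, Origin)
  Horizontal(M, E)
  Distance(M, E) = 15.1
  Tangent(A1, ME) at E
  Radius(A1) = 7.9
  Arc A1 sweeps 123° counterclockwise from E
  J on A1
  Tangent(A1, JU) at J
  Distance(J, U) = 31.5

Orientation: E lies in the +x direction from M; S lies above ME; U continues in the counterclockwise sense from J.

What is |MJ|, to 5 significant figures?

24.918

M is at the origin; ME is horizontal with |ME| = 15.1 and E on the +x side, so E = (15.100, 0.0000). The tangent condition forces SE to be normal to ME, so S = E + (0, 7.9) = (15.100, 7.9000). On A1, E sits at bearing -90° from S; a 123° counterclockwise sweep puts J at bearing 33°, so J = S + 7.9·(cos 33°, sin 33°) = (21.725, 12.203). Then |MJ| = |J − M| = 24.918.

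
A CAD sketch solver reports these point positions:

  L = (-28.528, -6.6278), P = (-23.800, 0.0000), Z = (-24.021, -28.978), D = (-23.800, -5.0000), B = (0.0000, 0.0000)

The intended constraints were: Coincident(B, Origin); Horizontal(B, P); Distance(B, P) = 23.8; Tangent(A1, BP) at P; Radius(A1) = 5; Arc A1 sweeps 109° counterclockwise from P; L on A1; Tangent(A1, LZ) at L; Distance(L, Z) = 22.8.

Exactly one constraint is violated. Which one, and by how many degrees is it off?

Tangent(A1, LZ) at L — off by 7.60°.

B = (0.00, 0.00) ✓; B.y = 0.00, P.y = 0.00 ✓; |BP| = 23.80 ✓; ∠(DP, PB) = 90.00° ✓; |DP| = 5.000 ✓; bearing(D→L) − bearing(D→P) = 109.0° ✓; |DL| = 5.000 ✓; ∠(DL, LZ) = 97.60° ✗; |LZ| = 22.80 ✓.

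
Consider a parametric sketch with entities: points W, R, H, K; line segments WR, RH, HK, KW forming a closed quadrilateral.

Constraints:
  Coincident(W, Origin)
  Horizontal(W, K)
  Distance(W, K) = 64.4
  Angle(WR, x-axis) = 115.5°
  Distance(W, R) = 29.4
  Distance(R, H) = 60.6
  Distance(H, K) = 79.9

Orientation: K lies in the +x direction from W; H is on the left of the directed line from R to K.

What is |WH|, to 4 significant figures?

76.65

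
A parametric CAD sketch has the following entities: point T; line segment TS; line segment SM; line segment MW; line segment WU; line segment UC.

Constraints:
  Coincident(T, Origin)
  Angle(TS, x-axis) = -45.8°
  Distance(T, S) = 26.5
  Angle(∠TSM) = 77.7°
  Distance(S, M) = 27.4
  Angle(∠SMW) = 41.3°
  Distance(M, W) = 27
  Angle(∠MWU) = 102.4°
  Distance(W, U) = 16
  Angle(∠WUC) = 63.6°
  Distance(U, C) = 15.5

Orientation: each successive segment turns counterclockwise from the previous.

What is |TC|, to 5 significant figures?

24.765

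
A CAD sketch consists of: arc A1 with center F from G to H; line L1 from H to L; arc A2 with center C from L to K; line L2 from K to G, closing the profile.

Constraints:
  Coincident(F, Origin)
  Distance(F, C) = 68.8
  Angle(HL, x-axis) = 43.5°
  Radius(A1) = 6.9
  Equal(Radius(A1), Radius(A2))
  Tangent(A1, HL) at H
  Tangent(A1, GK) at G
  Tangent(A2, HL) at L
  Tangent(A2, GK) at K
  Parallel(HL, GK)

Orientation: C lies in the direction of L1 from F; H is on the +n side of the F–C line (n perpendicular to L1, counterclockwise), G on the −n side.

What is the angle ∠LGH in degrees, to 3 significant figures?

78.7°

The slot axis is L1's direction at 43.5°, so u = (cos 43.5°, sin 43.5°) = (0.725, 0.688) and n = (−sin 43.5°, cos 43.5°) = (-0.688, 0.725). F is at the origin and C lies 68.8 along u from F, so C = 68.8·u = (49.9, 47.4). Tangency of A1 to both parallel lines with radius 6.9 puts H and G at F ± 6.9·n: H = (-4.75, 5.01), G = (4.75, -5.01). Equal radii place L and K the same way about C: L = C + 6.9·n = (45.2, 52.4), K = C − 6.9·n = (54.7, 42.4). Then cos ∠LGH = GL·GH / (|GL||GH|), giving 78.7°.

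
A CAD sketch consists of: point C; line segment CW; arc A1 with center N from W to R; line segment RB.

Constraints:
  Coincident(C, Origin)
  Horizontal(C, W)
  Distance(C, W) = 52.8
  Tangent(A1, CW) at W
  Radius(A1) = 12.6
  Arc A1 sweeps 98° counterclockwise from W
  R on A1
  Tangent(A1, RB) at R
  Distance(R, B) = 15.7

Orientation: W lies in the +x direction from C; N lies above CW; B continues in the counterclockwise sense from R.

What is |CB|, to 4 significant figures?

69.82

On A1, W sits at bearing -90° from N; a 98° counterclockwise sweep puts R at bearing 8°, so R = N + 12.6·(cos 8°, sin 8°) = (65.28, 14.35). Tangency of A1 to RB means the radius NR is perpendicular to RB, so RB runs along (−sin 8°, cos 8°); with |RB| = 15.7, B = (63.09, 29.90). Then |CB| = |B − C| = 69.82.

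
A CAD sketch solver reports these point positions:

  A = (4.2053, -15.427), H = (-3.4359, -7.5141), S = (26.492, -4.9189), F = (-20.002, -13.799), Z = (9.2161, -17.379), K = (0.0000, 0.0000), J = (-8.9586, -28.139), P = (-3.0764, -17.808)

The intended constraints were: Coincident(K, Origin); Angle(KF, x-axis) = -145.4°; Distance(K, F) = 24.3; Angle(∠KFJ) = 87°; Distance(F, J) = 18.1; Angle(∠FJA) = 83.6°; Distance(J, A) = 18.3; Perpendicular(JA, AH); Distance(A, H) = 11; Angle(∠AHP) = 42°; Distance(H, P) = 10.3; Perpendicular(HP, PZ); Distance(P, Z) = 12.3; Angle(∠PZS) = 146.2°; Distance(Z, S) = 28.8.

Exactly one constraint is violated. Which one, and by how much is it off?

Distance(Z, S) = 28.8 — off by 7.50.

K = (0.00, 0.00) ✓; KF at -145.4° ✓; |KF| = 24.30 ✓; ∠KFJ = 87.00° ✓; |FJ| = 18.10 ✓; ∠FJA = 83.60° ✓; |JA| = 18.30 ✓; ∠(JA, AH) = 90.00° ✓; |AH| = 11.00 ✓; ∠AHP = 42.00° ✓; |HP| = 10.30 ✓; ∠(HP, PZ) = 90.00° ✓; |PZ| = 12.30 ✓; ∠PZS = 146.2° ✓; |ZS| = 21.30 ✗.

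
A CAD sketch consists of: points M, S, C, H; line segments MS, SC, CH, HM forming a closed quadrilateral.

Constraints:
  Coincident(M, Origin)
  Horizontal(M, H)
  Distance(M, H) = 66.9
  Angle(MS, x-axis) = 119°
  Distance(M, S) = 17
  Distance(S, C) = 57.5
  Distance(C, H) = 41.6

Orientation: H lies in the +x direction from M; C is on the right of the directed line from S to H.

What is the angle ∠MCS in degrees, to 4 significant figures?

7.049°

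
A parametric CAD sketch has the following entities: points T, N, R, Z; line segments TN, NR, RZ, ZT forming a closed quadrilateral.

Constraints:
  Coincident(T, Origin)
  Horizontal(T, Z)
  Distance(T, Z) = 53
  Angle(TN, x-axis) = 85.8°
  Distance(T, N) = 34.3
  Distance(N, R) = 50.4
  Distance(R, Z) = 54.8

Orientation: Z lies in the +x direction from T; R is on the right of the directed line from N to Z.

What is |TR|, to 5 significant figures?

16.170

Checks: |NR| = 50.40 ✓; |RZ| = 54.80 ✓.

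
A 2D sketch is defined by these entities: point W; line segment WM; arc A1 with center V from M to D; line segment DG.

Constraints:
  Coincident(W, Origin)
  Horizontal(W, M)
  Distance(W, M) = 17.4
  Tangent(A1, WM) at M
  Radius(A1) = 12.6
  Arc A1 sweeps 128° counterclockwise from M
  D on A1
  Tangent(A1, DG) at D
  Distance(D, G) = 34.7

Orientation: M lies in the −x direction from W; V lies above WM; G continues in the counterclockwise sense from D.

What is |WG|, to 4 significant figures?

55.74

W is at the origin; WM is horizontal with |WM| = 17.4 and M on the −x side, so M = (-17.40, 0.000). Since A1 is tangent to WM there, VM ⟂ WM, so V = M + (0, 12.6) = (-17.40, 12.60). On A1, M sits at bearing -90° from V; a 128° counterclockwise sweep puts D at bearing 38°, so D = V + 12.6·(cos 38°, sin 38°) = (-7.471, 20.36). The tangent condition forces VD to be normal to DG, so DG runs along (−sin 38°, cos 38°); with |DG| = 34.7, G = (-28.83, 47.70). Then |WG| = |G − W| = 55.74.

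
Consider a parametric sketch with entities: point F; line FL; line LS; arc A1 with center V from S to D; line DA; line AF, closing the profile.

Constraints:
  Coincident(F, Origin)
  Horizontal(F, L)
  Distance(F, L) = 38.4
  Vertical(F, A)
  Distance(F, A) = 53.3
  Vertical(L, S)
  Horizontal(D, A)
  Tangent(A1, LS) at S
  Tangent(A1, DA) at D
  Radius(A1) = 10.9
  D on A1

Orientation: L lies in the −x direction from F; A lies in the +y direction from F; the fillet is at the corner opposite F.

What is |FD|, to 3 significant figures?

60.0

The virtual corner opposite F is at (-38.4, 53.3). A1 meets LS tangentially, so VS is at right angles to LS and the tangent condition forces VD to be normal to DA, with radius 10.9, so the center V sits 10.9 in from both sides at V = (-27.5, 42.4). That places the tangent points at S = (-38.4, 42.4) on LS and D = (-27.5, 53.3) on DA. Then |FD| = |D − F| = 60.0.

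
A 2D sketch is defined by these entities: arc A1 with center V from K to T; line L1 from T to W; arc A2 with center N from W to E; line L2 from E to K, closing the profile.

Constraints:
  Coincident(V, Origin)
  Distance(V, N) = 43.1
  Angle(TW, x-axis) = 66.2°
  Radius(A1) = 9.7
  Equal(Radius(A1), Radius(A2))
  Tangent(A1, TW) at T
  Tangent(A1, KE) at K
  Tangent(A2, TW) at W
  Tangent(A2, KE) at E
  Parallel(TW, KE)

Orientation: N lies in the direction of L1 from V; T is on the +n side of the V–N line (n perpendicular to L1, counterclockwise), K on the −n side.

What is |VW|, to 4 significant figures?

44.18

The slot axis is L1's direction at 66.2°, so u = (cos 66.2°, sin 66.2°) = (0.4035, 0.9150) and n = (−sin 66.2°, cos 66.2°) = (-0.9150, 0.4035). V is at the origin and N lies 43.1 along u from V, so N = 43.1·u = (17.39, 39.43). Tangency of A1 to both parallel lines with radius 9.7 puts T and K at V ± 9.7·n: T = (-8.875, 3.914), K = (8.875, -3.914). Equal radii place W and E the same way about N: W = N + 9.7·n = (8.518, 43.35), E = N − 9.7·n = (26.27, 35.52). Then |VW| = |W − V| = 44.18.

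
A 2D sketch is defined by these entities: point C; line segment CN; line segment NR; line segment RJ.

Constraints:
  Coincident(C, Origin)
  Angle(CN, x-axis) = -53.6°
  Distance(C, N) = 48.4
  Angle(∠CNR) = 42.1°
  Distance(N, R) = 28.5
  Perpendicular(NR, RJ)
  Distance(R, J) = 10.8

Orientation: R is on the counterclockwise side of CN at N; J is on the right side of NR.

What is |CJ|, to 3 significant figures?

43.9

∠CNR = 42.1°, so NR runs at -53.6° + (180° − 42.1°) = 84.3° from the x-axis; with |NR| = 28.5, R = N + 28.5·(cos 84.3°, sin 84.3°) = (31.6, -10.6). NR is perpendicular to RJ; with |RJ| = 10.8 on the right of NR, J = R + 10.8·(0.995, -0.0993) = (42.3, -11.7). Then |CJ| = |J − C| = 43.9.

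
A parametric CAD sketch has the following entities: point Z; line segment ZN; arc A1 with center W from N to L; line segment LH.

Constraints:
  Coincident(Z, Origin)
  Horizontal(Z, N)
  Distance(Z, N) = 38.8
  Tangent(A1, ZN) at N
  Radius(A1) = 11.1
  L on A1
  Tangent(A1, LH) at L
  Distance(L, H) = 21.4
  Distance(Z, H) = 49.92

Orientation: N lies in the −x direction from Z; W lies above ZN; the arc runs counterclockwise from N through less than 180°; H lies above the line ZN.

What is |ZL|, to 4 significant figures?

32.01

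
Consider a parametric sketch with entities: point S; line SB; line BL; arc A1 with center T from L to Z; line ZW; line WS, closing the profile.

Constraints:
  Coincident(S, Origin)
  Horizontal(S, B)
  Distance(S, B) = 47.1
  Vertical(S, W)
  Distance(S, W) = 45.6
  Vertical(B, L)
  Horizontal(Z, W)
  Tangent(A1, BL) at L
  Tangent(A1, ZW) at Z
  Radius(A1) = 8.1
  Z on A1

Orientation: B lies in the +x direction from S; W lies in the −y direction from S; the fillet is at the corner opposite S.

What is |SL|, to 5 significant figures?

60.205

S is at the origin; SB is horizontal with |SB| = 47.1 and B on the +x side, so B = (47.100, 0.0000). SW is vertical with |SW| = 45.6 and W on the −y side, so W = (0.0000, -45.600). The virtual corner opposite S is at (47.100, -45.600). The tangent condition forces TL to be normal to BL and the tangent condition forces TZ to be normal to ZW, with radius 8.1, so the center T sits 8.1 in from both sides at T = (39.000, -37.500). That places the tangent points at L = (47.100, -37.500) on BL and Z = (39.000, -45.600) on ZW. Then |SL| = |L − S| = 60.205.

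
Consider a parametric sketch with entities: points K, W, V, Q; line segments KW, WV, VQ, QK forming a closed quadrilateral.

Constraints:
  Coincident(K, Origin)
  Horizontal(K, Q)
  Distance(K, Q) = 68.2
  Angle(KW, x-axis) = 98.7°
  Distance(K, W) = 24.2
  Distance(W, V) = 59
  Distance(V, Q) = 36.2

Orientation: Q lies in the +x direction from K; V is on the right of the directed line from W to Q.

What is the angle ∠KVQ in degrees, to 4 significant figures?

122.3°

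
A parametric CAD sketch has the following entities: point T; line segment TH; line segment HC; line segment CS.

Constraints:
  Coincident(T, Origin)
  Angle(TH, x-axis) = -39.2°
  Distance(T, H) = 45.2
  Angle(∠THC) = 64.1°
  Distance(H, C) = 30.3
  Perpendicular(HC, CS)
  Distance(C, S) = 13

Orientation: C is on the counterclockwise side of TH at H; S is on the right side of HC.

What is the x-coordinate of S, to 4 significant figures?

54.65

∠THC = 64.1°, so HC runs at -39.2° + (180° − 64.1°) = 76.70° from the x-axis; with |HC| = 30.3, C = H + 30.3·(cos 76.70°, sin 76.70°) = (42.00, 0.9196). HC is perpendicular to CS; with |CS| = 13.0 on the right of HC, S = C + 13.0·(0.9732, -0.2300) = (54.65, -2.071). So S.x = 54.65.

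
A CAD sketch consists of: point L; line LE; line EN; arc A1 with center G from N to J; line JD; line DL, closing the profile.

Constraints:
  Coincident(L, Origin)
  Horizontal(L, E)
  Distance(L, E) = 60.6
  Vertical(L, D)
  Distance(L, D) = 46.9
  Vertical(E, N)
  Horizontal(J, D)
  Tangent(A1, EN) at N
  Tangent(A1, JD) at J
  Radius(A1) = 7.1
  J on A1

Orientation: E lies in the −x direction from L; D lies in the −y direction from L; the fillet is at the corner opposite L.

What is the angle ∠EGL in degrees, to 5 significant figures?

63.468°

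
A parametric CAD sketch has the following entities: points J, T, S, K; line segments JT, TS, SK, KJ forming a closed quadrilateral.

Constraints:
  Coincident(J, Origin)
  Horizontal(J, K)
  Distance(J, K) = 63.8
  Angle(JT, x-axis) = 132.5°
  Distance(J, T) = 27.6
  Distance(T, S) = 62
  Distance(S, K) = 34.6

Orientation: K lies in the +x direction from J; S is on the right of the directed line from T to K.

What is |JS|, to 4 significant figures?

35.66

Checks: |TS| = 62.00 ✓; |SK| = 34.60 ✓.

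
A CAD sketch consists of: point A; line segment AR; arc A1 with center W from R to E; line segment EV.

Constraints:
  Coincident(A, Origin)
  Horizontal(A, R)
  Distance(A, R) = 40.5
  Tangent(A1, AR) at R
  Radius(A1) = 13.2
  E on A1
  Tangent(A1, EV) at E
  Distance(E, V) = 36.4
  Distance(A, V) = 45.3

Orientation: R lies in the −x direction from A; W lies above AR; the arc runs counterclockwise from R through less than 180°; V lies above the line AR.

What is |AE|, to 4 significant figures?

29.42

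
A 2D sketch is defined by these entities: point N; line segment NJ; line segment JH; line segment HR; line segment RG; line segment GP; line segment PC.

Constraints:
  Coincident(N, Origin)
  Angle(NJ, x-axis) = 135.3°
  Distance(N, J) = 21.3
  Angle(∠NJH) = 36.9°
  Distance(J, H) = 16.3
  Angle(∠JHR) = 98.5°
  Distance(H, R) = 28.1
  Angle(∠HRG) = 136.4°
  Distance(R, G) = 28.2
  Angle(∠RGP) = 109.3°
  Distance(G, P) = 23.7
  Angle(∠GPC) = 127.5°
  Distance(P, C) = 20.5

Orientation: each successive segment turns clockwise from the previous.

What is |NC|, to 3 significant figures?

45.0

N is at the origin; NJ runs at 135.3° with length 21.3, so J = (-15.1, 15.0). ∠NJH = 36.9° gives JH at -7.80° from the x-axis; with |JH| = 16.3, H = (1.01, 12.8). ∠JHR = 98.5° gives HR at -89.3° from the x-axis; with |HR| = 28.1, R = (1.35, -15.3). ∠HRG = 136.4° gives RG at -133° from the x-axis; with |RG| = 28.2, G = (-17.8, -36.0). ∠RGP = 109.3° gives GP at 156° from the x-axis; with |GP| = 23.7, P = (-39.6, -26.5). ∠GPC = 127.5° gives PC at 104° from the x-axis; with |PC| = 20.5, C = (-44.5, -6.60). Then |NC| = |C − N| = 45.0.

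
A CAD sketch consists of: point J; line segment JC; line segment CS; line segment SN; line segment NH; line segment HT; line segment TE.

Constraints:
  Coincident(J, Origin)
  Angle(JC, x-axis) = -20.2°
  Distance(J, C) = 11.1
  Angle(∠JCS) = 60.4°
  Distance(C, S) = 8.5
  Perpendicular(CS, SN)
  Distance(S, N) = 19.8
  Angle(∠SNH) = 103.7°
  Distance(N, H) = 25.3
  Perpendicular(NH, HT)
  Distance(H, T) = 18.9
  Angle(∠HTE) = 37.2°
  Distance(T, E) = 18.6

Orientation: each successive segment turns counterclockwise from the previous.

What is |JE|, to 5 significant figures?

15.003

J is at the origin; JC runs at -20.2° with length 11.1, so C = (10.417, -3.8328). ∠JCS = 60.4° gives CS at 99.400° from the x-axis; with |CS| = 8.5, S = (9.0290, 4.5531). CS ⟂ SN, so SN runs at -170.60°; with |SN| = 19.8, N = (-10.505, 1.3192). ∠SNH = 103.7° gives NH at -94.300° from the x-axis; with |NH| = 25.3, H = (-12.402, -23.910). NH ⟂ HT, so HT runs at -4.3000°; with |HT| = 18.9, T = (6.4447, -25.327). ∠HTE = 37.2° gives TE at 138.50° from the x-axis; with |TE| = 18.6, E = (-7.4859, -13.002). Then |JE| = |E − J| = 15.003.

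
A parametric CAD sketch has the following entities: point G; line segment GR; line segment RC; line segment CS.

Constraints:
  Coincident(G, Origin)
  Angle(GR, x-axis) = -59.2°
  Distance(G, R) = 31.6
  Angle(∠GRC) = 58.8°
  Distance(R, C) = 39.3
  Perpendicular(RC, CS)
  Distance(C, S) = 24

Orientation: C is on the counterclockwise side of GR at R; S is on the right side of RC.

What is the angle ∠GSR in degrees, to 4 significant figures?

34.39°

G is at the origin; GR runs at -59.2° with length 31.6, so R = 31.6·(cos -59.2°, sin -59.2°) = (16.18, -27.14). ∠GRC = 58.8°, so RC runs at -59.2° + (180° − 58.8°) = 62.00° from the x-axis; with |RC| = 39.3, C = R + 39.3·(cos 62.00°, sin 62.00°) = (34.63, 7.557). RC ⟂ CS; with |CS| = 24.0 on the right of RC, S = C + 24.0·(0.8829, -0.4695) = (55.82, -3.711). Then cos ∠GSR = SG·SR / (|SG||SR|), giving 34.39°.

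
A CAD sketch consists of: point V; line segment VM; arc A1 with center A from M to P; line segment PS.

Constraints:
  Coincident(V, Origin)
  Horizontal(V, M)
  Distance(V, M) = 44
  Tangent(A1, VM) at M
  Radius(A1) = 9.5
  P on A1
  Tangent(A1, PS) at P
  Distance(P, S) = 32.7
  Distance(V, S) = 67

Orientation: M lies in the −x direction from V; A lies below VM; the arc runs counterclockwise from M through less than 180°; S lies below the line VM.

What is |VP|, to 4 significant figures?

54.42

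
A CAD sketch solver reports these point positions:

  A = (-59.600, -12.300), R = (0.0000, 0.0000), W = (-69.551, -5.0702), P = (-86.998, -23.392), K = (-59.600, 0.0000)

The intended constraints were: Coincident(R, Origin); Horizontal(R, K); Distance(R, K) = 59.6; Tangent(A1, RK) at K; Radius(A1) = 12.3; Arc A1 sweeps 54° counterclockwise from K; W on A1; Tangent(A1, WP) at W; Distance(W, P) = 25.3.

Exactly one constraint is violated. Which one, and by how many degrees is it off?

Tangent(A1, WP) at W — off by 7.60°.

R = (0.00, 0.00) ✓; R.y = 0.00, K.y = 0.00 ✓; |RK| = 59.60 ✓; ∠(AK, KR) = 90.00° ✓; |AK| = 12.30 ✓; bearing(A→W) − bearing(A→K) = 54.00° ✓; |AW| = 12.30 ✓; ∠(AW, WP) = 97.60° ✗; |WP| = 25.30 ✓.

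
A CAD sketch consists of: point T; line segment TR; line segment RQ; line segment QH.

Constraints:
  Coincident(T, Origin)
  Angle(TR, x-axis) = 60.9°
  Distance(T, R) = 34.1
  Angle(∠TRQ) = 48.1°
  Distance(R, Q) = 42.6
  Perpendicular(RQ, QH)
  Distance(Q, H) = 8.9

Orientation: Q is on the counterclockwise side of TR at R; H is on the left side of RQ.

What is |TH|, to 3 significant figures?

25.8

∠TRQ = 48.1°, so RQ runs at 60.9° + (180° − 48.1°) = 193° from the x-axis; with |RQ| = 42.6, Q = R + 42.6·(cos 193°, sin 193°) = (-25.0, 20.4). The perpendicularity gives QH at right angles to RQ; with |QH| = 8.9 on the left of RQ, H = Q + 8.9·(0.222, -0.975) = (-23.0, 11.7). Then |TH| = |H − T| = 25.8.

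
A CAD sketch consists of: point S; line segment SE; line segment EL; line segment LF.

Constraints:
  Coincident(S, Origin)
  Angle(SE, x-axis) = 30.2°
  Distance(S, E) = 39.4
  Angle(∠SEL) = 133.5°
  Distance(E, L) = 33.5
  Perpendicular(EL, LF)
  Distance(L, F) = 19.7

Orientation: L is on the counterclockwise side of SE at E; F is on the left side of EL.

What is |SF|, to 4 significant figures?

61.27

∠SEL = 133.5°, so EL runs at 30.2° + (180° − 133.5°) = 76.70° from the x-axis; with |EL| = 33.5, L = E + 33.5·(cos 76.70°, sin 76.70°) = (41.76, 52.42). The perpendicularity gives LF at right angles to EL; with |LF| = 19.7 on the left of EL, F = L + 19.7·(-0.9732, 0.2300) = (22.59, 56.95). Then |SF| = |F − S| = 61.27.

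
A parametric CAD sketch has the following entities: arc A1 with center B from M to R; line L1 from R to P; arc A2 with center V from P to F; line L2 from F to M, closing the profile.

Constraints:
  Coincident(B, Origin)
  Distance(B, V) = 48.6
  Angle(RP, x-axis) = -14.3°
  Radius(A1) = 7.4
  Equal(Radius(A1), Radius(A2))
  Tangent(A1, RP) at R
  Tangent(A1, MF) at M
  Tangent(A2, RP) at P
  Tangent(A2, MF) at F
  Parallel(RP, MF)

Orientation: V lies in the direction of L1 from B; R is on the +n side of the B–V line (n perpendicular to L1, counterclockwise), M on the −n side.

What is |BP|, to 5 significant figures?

49.160

The slot axis is L1's direction at -14.3°, so u = (cos -14.3°, sin -14.3°) = (0.96902, -0.24700) and n = (−sin -14.3°, cos -14.3°) = (0.24700, 0.96902). B is at the origin and V lies 48.6 along u from B, so V = 48.6·u = (47.094, -12.004). Tangency of A1 to both parallel lines with radius 7.4 puts R and M at B ± 7.4·n: R = (1.8278, 7.1707), M = (-1.8278, -7.1707). Equal radii place P and F the same way about V: P = V + 7.4·n = (48.922, -4.8334), F = V − 7.4·n = (45.266, -19.175). Then |BP| = |P − B| = 49.160.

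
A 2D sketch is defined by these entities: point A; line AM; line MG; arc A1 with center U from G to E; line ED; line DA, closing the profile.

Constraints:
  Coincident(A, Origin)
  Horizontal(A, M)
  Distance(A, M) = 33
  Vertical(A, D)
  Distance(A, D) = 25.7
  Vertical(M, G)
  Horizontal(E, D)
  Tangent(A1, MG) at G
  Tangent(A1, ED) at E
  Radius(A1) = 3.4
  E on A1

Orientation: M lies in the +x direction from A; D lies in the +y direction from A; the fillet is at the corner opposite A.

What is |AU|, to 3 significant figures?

37.1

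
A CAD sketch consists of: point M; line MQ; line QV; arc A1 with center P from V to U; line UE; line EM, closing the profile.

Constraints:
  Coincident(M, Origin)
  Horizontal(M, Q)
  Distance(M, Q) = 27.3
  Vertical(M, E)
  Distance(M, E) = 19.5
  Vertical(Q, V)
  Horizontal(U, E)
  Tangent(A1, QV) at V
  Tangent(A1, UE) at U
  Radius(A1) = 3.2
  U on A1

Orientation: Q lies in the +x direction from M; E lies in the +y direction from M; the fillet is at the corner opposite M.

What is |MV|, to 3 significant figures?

31.8

M is at the origin; MQ is horizontal with |MQ| = 27.3 and Q on the +x side, so Q = (27.3, 0.00). M and E share the same x with |ME| = 19.5 and E on the +y side, so E = (0.00, 19.5). The virtual corner opposite M is at (27.3, 19.5). Tangency of A1 to QV means the radius PV is perpendicular to QV and tangency of A1 to UE means the radius PU is perpendicular to UE, with radius 3.2, so the center P sits 3.2 in from both sides at P = (24.1, 16.3). That places the tangent points at V = (27.3, 16.3) on QV and U = (24.1, 19.5) on UE. Then |MV| = |V − M| = 31.8.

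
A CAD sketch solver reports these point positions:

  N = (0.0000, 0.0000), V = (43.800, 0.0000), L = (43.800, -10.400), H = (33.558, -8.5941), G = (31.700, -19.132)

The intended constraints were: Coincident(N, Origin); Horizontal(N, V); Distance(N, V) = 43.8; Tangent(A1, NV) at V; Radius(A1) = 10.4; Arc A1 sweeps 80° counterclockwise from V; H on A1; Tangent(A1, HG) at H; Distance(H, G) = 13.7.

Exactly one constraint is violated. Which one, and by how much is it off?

Distance(H, G) = 13.7 — off by 3.00.

N = (0.00, 0.00) ✓; N.y = 0.00, V.y = 0.00 ✓; |NV| = 43.80 ✓; ∠(LV, VN) = 90.00° ✓; |LV| = 10.40 ✓; bearing(L→H) − bearing(L→V) = 80.00° ✓; |LH| = 10.40 ✓; ∠(LH, HG) = 90.00° ✓; |HG| = 10.70 ✗.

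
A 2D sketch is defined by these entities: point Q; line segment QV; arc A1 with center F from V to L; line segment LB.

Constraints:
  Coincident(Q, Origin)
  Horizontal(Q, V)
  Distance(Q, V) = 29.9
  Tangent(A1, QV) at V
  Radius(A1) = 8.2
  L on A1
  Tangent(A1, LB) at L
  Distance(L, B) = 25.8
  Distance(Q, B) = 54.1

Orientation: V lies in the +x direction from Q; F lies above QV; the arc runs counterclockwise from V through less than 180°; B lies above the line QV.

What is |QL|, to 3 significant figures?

38.3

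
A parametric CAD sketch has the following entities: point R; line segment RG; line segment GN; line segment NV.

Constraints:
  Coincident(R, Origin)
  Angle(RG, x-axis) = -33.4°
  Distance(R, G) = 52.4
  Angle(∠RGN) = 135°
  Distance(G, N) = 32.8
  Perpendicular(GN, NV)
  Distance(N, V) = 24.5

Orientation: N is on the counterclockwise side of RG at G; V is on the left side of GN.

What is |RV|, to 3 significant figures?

71.0

R is at the origin; RG runs at -33.4° with length 52.4, so G = 52.4·(cos -33.4°, sin -33.4°) = (43.7, -28.8). ∠RGN = 135.0°, so GN runs at -33.4° + (180° − 135.0°) = 11.6° from the x-axis; with |GN| = 32.8, N = G + 32.8·(cos 11.6°, sin 11.6°) = (75.9, -22.2). The perpendicularity gives NV at right angles to GN; with |NV| = 24.5 on the left of GN, V = N + 24.5·(-0.201, 0.980) = (70.9, 1.75). Then |RV| = |V − R| = 71.0.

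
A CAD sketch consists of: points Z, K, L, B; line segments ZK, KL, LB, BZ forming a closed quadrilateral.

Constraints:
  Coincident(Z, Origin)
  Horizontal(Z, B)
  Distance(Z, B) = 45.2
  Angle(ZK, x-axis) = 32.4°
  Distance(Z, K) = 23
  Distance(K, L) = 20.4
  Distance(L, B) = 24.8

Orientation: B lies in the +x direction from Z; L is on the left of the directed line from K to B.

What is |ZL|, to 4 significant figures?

43.40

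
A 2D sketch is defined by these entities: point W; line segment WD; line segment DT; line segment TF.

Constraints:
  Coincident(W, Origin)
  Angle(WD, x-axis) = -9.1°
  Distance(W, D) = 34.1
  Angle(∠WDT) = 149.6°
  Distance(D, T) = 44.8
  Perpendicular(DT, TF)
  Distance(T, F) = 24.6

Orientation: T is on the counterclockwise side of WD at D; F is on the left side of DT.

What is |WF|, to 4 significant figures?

74.57

∠WDT = 149.6°, so DT runs at -9.1° + (180° − 149.6°) = 21.30° from the x-axis; with |DT| = 44.8, T = D + 44.8·(cos 21.30°, sin 21.30°) = (75.41, 10.88). DT ⟂ TF; with |TF| = 24.6 on the left of DT, F = T + 24.6·(-0.3633, 0.9317) = (66.47, 33.80). Then |WF| = |F − W| = 74.57.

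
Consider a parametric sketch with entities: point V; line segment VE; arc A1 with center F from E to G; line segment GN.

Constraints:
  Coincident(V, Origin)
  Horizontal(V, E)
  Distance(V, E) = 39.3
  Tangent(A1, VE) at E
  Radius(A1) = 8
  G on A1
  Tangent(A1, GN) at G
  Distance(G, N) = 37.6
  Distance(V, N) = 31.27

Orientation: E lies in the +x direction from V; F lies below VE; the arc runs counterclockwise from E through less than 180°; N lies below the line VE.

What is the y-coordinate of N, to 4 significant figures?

-30.24

Checks: |FG| = 8.000 ✓; ∠(FG, GN) = 90.00° ✓; |GN| = 37.60 ✓; |VN| = 31.27 ✓.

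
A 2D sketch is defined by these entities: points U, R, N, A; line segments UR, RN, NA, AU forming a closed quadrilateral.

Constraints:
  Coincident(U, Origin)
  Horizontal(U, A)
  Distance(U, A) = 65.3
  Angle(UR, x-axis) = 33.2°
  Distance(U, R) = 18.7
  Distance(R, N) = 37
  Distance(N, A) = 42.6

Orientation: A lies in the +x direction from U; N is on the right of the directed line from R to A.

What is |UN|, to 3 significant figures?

38.3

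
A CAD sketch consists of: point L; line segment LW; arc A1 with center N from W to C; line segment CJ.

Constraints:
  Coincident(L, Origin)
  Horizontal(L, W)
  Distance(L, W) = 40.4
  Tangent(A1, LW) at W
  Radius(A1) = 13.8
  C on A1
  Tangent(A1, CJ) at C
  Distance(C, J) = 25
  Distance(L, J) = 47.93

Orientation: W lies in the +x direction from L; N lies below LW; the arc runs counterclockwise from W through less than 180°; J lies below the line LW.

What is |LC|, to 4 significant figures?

30.20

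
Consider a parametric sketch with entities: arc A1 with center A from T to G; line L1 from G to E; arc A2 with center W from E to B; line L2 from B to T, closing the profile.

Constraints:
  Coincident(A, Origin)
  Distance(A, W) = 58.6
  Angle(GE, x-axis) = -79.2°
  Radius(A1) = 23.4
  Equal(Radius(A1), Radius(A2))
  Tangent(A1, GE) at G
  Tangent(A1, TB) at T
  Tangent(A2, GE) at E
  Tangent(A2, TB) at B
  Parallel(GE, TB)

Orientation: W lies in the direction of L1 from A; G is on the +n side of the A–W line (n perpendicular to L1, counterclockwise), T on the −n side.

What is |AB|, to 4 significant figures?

63.10

The slot axis is L1's direction at -79.2°, so u = (cos -79.2°, sin -79.2°) = (0.1874, -0.9823) and n = (−sin -79.2°, cos -79.2°) = (0.9823, 0.1874). A is at the origin and W lies 58.6 along u from A, so W = 58.6·u = (10.98, -57.56). Tangency of A1 to both parallel lines with radius 23.4 puts G and T at A ± 23.4·n: G = (22.99, 4.385), T = (-22.99, -4.385). Equal radii place E and B the same way about W: E = W + 23.4·n = (33.97, -53.18), B = W − 23.4·n = (-12.00, -61.95). Then |AB| = |B − A| = 63.10.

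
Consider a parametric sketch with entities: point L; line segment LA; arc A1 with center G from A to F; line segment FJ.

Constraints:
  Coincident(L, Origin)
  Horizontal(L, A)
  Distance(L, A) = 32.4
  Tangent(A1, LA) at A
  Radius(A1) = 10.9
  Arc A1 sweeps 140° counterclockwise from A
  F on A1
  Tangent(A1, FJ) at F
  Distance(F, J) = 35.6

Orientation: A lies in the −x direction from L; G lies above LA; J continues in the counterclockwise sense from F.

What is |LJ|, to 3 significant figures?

67.4

On A1, A sits at bearing -90° from G; a 140° counterclockwise sweep puts F at bearing 50°, so F = G + 10.9·(cos 50°, sin 50°) = (-25.4, 19.2). A1 meets FJ tangentially, so GF is at right angles to FJ, so FJ runs along (−sin 50°, cos 50°); with |FJ| = 35.6, J = (-52.7, 42.1). Then |LJ| = |J − L| = 67.4.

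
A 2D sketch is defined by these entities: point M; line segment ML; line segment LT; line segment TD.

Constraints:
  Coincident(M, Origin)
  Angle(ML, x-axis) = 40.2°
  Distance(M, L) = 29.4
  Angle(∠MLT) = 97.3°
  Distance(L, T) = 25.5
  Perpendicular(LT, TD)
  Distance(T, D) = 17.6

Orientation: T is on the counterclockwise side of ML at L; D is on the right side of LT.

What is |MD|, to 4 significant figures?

55.15

M is at the origin; ML runs at 40.2° with length 29.4, so L = 29.4·(cos 40.2°, sin 40.2°) = (22.46, 18.98). ∠MLT = 97.3°, so LT runs at 40.2° + (180° − 97.3°) = 122.9° from the x-axis; with |LT| = 25.5, T = L + 25.5·(cos 122.9°, sin 122.9°) = (8.605, 40.39). LT ⟂ TD; with |TD| = 17.6 on the right of LT, D = T + 17.6·(0.8396, 0.5432) = (23.38, 49.95). Then |MD| = |D − M| = 55.15.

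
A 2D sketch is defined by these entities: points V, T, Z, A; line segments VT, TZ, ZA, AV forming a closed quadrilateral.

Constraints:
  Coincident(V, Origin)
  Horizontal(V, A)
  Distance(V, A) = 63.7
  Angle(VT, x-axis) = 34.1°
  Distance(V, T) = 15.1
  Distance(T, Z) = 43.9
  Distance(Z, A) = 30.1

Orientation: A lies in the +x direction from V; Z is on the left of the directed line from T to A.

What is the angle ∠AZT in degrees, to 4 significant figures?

86.95°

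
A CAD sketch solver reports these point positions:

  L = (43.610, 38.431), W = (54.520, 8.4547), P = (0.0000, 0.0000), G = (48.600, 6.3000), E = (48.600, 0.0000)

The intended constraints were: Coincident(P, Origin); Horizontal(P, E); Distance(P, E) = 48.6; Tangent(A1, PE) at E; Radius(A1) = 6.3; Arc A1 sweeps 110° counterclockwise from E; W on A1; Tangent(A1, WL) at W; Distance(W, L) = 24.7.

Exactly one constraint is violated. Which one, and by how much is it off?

Distance(W, L) = 24.7 — off by 7.20.

P = (0.00, 0.00) ✓; P.y = 0.00, E.y = 0.00 ✓; |PE| = 48.60 ✓; ∠(GE, EP) = 90.00° ✓; |GE| = 6.300 ✓; bearing(G→W) − bearing(G→E) = 110.0° ✓; |GW| = 6.300 ✓; ∠(GW, WL) = 90.00° ✓; |WL| = 31.90 ✗.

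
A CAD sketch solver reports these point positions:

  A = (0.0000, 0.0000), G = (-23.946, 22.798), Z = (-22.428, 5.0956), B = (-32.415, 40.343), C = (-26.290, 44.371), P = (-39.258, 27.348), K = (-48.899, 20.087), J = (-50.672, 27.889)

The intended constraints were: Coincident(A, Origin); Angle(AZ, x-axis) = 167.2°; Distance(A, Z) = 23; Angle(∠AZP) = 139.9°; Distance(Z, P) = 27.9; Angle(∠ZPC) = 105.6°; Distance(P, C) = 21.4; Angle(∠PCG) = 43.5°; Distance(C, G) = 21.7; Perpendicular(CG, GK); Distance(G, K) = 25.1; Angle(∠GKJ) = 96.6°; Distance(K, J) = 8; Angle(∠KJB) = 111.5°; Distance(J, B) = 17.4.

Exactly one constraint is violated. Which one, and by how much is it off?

Distance(J, B) = 17.4 — off by 4.70.

A = (0.00, 0.00) ✓; AZ at 167.2° ✓; |AZ| = 23.00 ✓; ∠AZP = 139.9° ✓; |ZP| = 27.90 ✓; ∠ZPC = 105.6° ✓; |PC| = 21.40 ✓; ∠PCG = 43.50° ✓; |CG| = 21.70 ✓; ∠(CG, GK) = 90.00° ✓; |GK| = 25.10 ✓; ∠GKJ = 96.60° ✓; |KJ| = 8.001 ✓; ∠KJB = 111.5° ✓; |JB| = 22.10 ✗.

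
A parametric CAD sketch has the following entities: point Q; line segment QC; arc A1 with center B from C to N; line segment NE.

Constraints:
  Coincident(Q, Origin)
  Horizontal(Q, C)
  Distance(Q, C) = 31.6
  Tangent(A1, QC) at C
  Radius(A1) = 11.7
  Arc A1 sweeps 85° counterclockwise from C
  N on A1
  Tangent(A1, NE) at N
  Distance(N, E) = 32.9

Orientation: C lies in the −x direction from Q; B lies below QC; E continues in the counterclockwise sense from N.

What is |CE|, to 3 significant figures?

45.8

Q is at the origin; Q and C share the same y with |QC| = 31.6 and C on the −x side, so C = (-31.6, 0.00). The tangent condition forces BC to be normal to QC, so B = C + (0, -11.7) = (-31.6, -11.7). On A1, C sits at bearing 90° from B; an 85° counterclockwise sweep puts N at bearing 175°, so N = B + 11.7·(cos 175°, sin 175°) = (-43.3, -10.7). Tangency of A1 to NE means the radius BN is perpendicular to NE, so NE runs along (−sin 175°, cos 175°); with |NE| = 32.9, E = (-46.1, -43.5). Then |CE| = |E − C| = 45.8.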